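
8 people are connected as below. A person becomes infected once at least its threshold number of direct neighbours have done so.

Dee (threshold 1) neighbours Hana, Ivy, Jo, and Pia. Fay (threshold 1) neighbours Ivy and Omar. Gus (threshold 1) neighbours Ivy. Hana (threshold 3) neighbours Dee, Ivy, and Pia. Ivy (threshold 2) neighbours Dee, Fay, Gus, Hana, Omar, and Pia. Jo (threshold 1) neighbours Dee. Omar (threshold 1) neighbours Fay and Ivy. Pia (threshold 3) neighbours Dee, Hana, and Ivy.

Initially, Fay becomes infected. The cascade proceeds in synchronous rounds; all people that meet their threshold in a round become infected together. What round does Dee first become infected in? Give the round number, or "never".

4

Round 1 — Fay becomes infected (initial).
Round 2 — checking thresholds:
  Ivy: 1 of 6 neighbours < 2, holds.
  Omar: 1 of 2 neighbours ≥ 1, becomes infected.
Round 3 — checking thresholds:
  Ivy: 2 of 6 neighbours ≥ 2, becomes infected.
Round 4 — checking thresholds:
  Dee: 1 of 4 neighbours ≥ 1, becomes infected.
  Gus: 1 of 1 neighbours ≥ 1, becomes infected.
  Hana: 1 of 3 neighbours < 3, holds.
  Pia: 1 of 3 neighbours < 3, holds.
Round 5 — checking thresholds:
  Hana: 2 of 3 neighbours < 3, holds.
  Jo: 1 of 1 neighbours ≥ 1, becomes infected.
  Pia: 2 of 3 neighbours < 3, holds.
Round 6 — no new infections; cascade stops.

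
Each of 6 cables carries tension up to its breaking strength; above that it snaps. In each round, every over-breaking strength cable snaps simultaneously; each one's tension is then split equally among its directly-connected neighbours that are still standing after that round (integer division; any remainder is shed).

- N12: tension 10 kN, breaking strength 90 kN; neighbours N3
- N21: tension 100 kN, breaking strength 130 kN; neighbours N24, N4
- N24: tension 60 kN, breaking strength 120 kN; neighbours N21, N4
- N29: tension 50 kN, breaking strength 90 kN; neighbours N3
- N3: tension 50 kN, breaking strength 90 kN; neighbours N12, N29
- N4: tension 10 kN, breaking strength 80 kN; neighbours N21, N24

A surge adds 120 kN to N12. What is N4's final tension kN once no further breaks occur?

Round 1 — N12 at 130 > 90. N12 snaps.
  N12 sheds 130 kN to N3: 130 each.
    N3: 50+130 = 180 > 90
Round 2 — N3 snaps.
  N3 sheds 180 kN to N29: 180 each.
    N29: 50+180 = 230 > 90
Round 3 — N29 snaps.
  N29 sheds 230 kN: no online neighbours, lost.
No further breaks.

10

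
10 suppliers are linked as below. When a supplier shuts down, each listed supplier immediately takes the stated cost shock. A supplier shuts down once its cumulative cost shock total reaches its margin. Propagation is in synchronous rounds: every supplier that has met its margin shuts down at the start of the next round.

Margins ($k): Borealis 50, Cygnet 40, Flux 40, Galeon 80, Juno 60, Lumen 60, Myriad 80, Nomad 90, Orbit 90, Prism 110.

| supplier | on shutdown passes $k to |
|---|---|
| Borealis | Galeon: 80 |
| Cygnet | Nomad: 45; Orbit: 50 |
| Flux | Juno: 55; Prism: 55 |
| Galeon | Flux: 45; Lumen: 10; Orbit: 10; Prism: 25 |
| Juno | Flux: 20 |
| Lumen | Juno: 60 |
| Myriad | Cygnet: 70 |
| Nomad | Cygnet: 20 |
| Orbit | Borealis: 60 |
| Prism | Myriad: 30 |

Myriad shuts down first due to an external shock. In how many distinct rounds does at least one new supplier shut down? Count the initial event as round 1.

Round 1 — Myriad shuts down (initial).
  Cygnet: +70 → 70 ≥ 40
Round 2 — Cygnet shuts down.
  Nomad: +45 → 45 < 90
  Orbit: +50 → 50 < 90
No further shutdowns.

2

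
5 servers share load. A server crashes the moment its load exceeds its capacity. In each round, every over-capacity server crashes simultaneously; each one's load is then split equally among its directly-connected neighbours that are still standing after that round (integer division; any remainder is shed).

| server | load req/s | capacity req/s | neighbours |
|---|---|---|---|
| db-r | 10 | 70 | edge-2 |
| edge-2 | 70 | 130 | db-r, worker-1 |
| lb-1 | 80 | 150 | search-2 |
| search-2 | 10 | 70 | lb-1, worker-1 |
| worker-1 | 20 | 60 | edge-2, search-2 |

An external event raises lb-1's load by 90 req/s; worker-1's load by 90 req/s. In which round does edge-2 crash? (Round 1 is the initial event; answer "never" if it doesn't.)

never

Round 1 — lb-1 at 170 > 150; worker-1 at 110 > 60. lb-1, worker-1 crash.
  lb-1 sheds 170 req/s to search-2: 170 each.
    search-2: 10+170 = 180 > 70
  worker-1 sheds 110 req/s to edge-2, search-2: 55 each.
    edge-2: 70+55 = 125 ≤ 130
    search-2: 180+55 = 235 > 70
Round 2 — search-2 crashes.
  search-2 sheds 235 req/s: no online neighbours, lost.
No further crashes.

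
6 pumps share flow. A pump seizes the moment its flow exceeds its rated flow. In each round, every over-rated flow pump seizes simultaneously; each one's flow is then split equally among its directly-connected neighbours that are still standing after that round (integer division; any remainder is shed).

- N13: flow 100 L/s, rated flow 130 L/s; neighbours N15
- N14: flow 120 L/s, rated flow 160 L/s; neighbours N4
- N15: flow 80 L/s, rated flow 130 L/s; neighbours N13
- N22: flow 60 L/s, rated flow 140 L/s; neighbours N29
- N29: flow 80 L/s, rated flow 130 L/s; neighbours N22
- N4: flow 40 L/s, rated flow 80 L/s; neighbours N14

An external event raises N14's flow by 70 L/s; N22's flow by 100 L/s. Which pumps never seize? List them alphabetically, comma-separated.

N13, N15

Round 1 — N14 at 190 > 160; N22 at 160 > 140. N14, N22 seize.
  N14 sheds 190 L/s to N4: 190 each.
    N4: 40+190 = 230 > 80
  N22 sheds 160 L/s to N29: 160 each.
    N29: 80+160 = 240 > 130
Round 2 — N29, N4 seize.
  N29 sheds 240 L/s: no online neighbours, lost.
  N4 sheds 230 L/s: no online neighbours, lost.
No further seizures.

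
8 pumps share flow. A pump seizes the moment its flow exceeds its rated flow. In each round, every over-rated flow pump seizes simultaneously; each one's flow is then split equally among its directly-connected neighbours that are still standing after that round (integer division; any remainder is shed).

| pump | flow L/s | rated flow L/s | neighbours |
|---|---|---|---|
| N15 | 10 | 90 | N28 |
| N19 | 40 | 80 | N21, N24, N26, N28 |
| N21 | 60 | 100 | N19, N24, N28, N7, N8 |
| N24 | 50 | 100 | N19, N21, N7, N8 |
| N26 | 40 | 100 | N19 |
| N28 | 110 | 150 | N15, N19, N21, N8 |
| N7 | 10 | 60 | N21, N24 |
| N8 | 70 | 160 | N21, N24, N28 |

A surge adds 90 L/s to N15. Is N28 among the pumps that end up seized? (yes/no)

yes

Round 1 — N15 at 100 > 90. N15 seizes.
  N15 sheds 100 L/s to N28: 100 each.
    N28: 110+100 = 210 > 150
Round 2 — N28 seizes.
  N28 sheds 210 L/s to N19, N21, N8: 70 each.
    N19: 40+70 = 110 > 80
    N21: 60+70 = 130 > 100
    N8: 70+70 = 140 ≤ 160
Round 3 — N19, N21 seize.
  N19 sheds 110 L/s to N24, N26: 55 each.
    N24: 50+55 = 105 > 100
    N26: 40+55 = 95 ≤ 100
  N21 sheds 130 L/s to N24, N7, N8: 43 each (1 lost).
    N24: 105+43 = 148 > 100
    N7: 10+43 = 53 ≤ 60
    N8: 140+43 = 183 > 160
Round 4 — N24, N8 seize.
  N24 sheds 148 L/s to N7: 148 each.
    N7: 53+148 = 201 > 60
  N8 sheds 183 L/s: no online neighbours, lost.
Round 5 — N7 seizes.
  N7 sheds 201 L/s: no online neighbours, lost.
No further seizures.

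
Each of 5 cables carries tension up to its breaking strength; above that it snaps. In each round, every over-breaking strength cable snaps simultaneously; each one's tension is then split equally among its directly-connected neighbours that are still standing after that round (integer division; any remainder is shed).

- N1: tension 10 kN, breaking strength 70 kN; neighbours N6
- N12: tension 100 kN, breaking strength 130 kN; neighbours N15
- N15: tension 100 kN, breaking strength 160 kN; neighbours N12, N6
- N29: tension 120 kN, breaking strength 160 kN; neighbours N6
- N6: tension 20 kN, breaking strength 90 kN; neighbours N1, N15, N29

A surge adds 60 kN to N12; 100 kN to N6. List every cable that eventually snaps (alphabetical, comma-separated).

Round 1 — N12 at 160 > 130; N6 at 120 > 90. N12, N6 snap.
  N12 sheds 160 kN to N15: 160 each.
    N15: 100+160 = 260 > 160
  N6 sheds 120 kN to N1, N15, N29: 40 each.
    N1: 10+40 = 50 ≤ 70
    N15: 260+40 = 300 > 160
    N29: 120+40 = 160 ≤ 160
Round 2 — N15 snaps.
  N15 sheds 300 kN: no online neighbours, lost.
No further breaks.

N12, N15, N6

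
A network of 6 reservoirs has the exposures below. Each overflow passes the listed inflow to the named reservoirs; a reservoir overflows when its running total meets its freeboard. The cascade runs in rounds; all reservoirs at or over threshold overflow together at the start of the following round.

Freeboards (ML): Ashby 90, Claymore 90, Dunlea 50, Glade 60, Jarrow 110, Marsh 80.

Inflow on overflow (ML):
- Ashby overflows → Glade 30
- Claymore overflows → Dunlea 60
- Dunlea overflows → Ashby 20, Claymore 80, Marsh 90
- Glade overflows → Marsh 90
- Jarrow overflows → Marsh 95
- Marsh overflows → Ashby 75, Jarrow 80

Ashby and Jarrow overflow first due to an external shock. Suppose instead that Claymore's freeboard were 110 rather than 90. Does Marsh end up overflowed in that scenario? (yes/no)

With Claymore's freeboard at 110:
Round 1 — Ashby, Jarrow overflow (initial).
  Glade: +30 → 30 < 60
  Marsh: +95 → 95 ≥ 80
Round 2 — Marsh overflows.
No further overflows.

yes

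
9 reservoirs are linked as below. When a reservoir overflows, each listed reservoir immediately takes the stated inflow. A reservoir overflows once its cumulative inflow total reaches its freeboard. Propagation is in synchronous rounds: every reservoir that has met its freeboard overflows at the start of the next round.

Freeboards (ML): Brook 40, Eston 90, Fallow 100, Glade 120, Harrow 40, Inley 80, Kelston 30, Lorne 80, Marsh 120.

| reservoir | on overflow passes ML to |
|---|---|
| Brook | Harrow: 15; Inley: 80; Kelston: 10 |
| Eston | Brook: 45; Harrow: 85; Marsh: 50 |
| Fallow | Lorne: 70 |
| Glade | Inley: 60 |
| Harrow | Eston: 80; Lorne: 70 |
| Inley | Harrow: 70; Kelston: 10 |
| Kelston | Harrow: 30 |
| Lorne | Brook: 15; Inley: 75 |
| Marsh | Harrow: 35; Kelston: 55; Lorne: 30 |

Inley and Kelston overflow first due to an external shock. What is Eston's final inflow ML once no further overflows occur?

80

Round 1 — Inley, Kelston overflow (initial).
  Harrow: +70+30 → 100 ≥ 40
Round 2 — Harrow overflows.
  Eston: +80 → 80 < 90
  Lorne: +70 → 70 < 80
No further overflows.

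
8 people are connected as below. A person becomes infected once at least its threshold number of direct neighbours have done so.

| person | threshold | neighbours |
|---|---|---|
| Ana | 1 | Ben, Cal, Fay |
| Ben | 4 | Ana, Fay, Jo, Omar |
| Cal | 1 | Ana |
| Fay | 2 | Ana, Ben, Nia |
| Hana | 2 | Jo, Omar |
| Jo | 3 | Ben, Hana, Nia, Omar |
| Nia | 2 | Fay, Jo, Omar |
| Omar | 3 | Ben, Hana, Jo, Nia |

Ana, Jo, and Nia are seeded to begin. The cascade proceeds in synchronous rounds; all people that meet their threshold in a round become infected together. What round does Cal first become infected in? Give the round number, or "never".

2

Round 1 — Ana, Jo, Nia become infected (initial).
Round 2 — checking thresholds:
  Ben: 2 of 4 neighbours < 4, holds.
  Cal: 1 of 1 neighbours ≥ 1, becomes infected.
  Fay: 2 of 3 neighbours ≥ 2, becomes infected.
  Hana: 1 of 2 neighbours < 2, holds.
  Omar: 2 of 4 neighbours < 3, holds.
Round 3 — no new infections; cascade stops.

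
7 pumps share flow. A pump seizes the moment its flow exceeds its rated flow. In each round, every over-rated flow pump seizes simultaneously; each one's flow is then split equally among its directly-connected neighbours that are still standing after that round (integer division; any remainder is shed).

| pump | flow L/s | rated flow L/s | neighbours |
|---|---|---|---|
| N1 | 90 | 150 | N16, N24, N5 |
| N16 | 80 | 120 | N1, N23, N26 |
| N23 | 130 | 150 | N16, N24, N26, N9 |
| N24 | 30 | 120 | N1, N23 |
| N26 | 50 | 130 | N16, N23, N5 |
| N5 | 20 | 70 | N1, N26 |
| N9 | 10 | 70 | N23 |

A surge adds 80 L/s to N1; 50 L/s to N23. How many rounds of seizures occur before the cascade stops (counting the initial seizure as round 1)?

Round 1 — N1 at 170 > 150; N23 at 180 > 150. N1, N23 seize.
  N1 sheds 170 L/s to N16, N24, N5: 56 each (2 lost).
    N16: 80+56 = 136 > 120
    N24: 30+56 = 86 ≤ 120
    N5: 20+56 = 76 > 70
  N23 sheds 180 L/s to N16, N24, N26, N9: 45 each.
    N16: 136+45 = 181 > 120
    N24: 86+45 = 131 > 120
    N26: 50+45 = 95 ≤ 130
    N9: 10+45 = 55 ≤ 70
Round 2 — N16, N24, N5 seize.
  N16 sheds 181 L/s to N26: 181 each.
    N26: 95+181 = 276 > 130
  N24 sheds 131 L/s: no online neighbours, lost.
  N5 sheds 76 L/s to N26: 76 each.
    N26: 276+76 = 352 > 130
Round 3 — N26 seizes.
  N26 sheds 352 L/s: no online neighbours, lost.
No further seizures.

3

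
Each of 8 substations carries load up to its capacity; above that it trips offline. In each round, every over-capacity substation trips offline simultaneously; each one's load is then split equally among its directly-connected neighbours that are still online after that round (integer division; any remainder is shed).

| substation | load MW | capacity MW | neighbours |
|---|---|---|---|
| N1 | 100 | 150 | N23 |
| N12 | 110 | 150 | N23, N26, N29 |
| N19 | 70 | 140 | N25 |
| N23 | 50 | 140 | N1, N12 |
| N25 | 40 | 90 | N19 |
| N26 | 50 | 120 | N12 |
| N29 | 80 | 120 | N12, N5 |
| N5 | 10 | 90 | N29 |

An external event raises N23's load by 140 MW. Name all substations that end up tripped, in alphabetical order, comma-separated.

N1, N12, N23, N26, N29, N5

Round 1 — N23 at 190 > 140. N23 trips offline.
  N23 sheds 190 MW to N1, N12: 95 each.
    N1: 100+95 = 195 > 150
    N12: 110+95 = 205 > 150
Round 2 — N1, N12 trip offline.
  N1 sheds 195 MW: no online neighbours, lost.
  N12 sheds 205 MW to N26, N29: 102 each (1 lost).
    N26: 50+102 = 152 > 120
    N29: 80+102 = 182 > 120
Round 3 — N26, N29 trip offline.
  N26 sheds 152 MW: no online neighbours, lost.
  N29 sheds 182 MW to N5: 182 each.
    N5: 10+182 = 192 > 90
Round 4 — N5 trips offline.
  N5 sheds 192 MW: no online neighbours, lost.
No further trips.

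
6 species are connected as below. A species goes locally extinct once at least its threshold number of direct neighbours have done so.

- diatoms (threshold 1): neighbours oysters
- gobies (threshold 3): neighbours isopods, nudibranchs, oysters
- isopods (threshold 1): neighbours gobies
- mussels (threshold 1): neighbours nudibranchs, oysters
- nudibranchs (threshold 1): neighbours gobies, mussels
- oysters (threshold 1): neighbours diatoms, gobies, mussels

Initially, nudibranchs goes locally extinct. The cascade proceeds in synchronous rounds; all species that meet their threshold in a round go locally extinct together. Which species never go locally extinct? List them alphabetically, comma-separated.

gobies, isopods

Round 1 — nudibranchs goes locally extinct (initial).
Round 2 — checking thresholds:
  gobies: 1 of 3 neighbours < 3, not yet.
  mussels: 1 of 2 neighbours ≥ 1, goes locally extinct.
Round 3 — checking thresholds:
  gobies: 1 of 3 neighbours < 3, not yet.
  oysters: 1 of 3 neighbours ≥ 1, goes locally extinct.
Round 4 — checking thresholds:
  diatoms: 1 of 1 neighbours ≥ 1, goes locally extinct.
  gobies: 2 of 3 neighbours < 3, not yet.
Round 5 — no new extinctions; cascade stops.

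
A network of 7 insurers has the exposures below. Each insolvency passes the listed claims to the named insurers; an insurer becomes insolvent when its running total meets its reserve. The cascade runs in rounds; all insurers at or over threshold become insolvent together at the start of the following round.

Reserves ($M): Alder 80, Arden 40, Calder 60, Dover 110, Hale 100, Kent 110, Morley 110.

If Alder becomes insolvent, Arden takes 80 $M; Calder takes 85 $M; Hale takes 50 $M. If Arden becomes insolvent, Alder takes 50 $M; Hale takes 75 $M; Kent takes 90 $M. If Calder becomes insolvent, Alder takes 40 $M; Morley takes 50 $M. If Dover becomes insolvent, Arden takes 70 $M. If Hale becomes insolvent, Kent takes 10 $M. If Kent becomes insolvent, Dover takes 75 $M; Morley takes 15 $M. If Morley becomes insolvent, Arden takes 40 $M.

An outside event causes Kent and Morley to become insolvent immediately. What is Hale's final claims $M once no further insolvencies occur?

Round 1 — Kent, Morley become insolvent (initial).
  Arden: +40 → 40 ≥ 40
  Dover: +75 → 75 < 110
Round 2 — Arden becomes insolvent.
  Alder: +50 → 50 < 80
  Hale: +75 → 75 < 100
No further insolvencies.

75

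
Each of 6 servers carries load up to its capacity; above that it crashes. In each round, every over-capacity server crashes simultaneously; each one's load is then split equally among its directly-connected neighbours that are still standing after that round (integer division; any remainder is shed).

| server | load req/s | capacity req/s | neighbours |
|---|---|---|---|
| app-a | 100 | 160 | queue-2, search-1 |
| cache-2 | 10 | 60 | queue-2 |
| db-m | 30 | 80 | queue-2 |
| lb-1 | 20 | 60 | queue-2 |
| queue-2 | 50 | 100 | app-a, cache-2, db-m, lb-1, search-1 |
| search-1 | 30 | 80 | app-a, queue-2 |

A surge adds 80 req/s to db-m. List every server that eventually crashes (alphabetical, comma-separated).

db-m, queue-2

Round 1 — db-m at 110 > 80. db-m crashes.
  db-m sheds 110 req/s to queue-2: 110 each.
    queue-2: 50+110 = 160 > 100
Round 2 — queue-2 crashes.
  queue-2 sheds 160 req/s to app-a, cache-2, lb-1, search-1: 40 each.
    app-a: 100+40 = 140 ≤ 160
    cache-2: 10+40 = 50 ≤ 60
    lb-1: 20+40 = 60 ≤ 60
    search-1: 30+40 = 70 ≤ 80
No further crashes.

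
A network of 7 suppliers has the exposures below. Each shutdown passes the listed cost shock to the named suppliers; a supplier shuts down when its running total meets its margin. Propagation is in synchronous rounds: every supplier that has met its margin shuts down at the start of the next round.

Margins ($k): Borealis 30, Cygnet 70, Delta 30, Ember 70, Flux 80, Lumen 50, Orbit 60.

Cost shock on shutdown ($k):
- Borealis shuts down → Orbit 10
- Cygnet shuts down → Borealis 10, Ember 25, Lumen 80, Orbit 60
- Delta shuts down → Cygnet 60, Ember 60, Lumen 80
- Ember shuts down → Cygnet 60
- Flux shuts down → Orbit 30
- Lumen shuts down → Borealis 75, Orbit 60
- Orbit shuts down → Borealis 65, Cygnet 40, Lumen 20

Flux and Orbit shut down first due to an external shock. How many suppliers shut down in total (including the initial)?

Round 1 — Flux, Orbit shut down (initial).
  Borealis: +65 → 65 ≥ 30
  Cygnet: +40 → 40 < 70
  Lumen: +20 → 20 < 50
Round 2 — Borealis shuts down.
No further shutdowns.

3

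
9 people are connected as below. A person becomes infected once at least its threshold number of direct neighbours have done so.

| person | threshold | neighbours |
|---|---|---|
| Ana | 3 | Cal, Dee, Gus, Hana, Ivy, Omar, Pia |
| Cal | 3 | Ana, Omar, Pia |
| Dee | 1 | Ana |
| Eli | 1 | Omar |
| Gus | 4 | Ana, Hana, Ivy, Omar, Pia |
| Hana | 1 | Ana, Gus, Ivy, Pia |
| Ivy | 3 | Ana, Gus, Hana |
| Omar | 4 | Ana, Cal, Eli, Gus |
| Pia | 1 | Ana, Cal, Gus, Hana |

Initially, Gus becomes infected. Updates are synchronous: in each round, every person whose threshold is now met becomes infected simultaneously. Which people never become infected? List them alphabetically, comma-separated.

Cal, Eli, Omar

Round 1 — Gus becomes infected (initial).
Round 2 — checking thresholds:
  Ana: 1 of 7 neighbours < 3, not yet.
  Hana: 1 of 4 neighbours ≥ 1, becomes infected.
  Ivy: 1 of 3 neighbours < 3, not yet.
  Omar: 1 of 4 neighbours < 4, not yet.
  Pia: 1 of 4 neighbours ≥ 1, becomes infected.
Round 3 — checking thresholds:
  Ana: 3 of 7 neighbours ≥ 3, becomes infected.
  Cal: 1 of 3 neighbours < 3, not yet.
  Ivy: 2 of 3 neighbours < 3, not yet.
  Omar: 1 of 4 neighbours < 4, not yet.
Round 4 — checking thresholds:
  Cal: 2 of 3 neighbours < 3, not yet.
  Dee: 1 of 1 neighbours ≥ 1, becomes infected.
  Ivy: 3 of 3 neighbours ≥ 3, becomes infected.
  Omar: 2 of 4 neighbours < 4, not yet.
Round 5 — no new infections; cascade stops.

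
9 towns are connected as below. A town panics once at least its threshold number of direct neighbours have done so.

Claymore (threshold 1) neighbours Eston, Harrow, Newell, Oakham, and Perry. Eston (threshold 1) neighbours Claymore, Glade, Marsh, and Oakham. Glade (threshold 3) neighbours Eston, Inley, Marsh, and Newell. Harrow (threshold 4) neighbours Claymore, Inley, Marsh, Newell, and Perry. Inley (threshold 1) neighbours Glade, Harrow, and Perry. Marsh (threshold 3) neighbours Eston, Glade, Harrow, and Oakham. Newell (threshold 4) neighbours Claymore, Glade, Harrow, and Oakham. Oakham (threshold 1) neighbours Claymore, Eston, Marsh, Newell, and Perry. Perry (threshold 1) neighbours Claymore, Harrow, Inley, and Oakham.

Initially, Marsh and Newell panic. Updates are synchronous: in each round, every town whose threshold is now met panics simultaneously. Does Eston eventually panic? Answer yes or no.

yes

Round 1 — Marsh, Newell panic (initial).
Round 2 — checking thresholds:
  Claymore: 1 of 5 neighbours ≥ 1, panics.
  Eston: 1 of 4 neighbours ≥ 1, panics.
  Glade: 2 of 4 neighbours < 3, holds.
  Harrow: 2 of 5 neighbours < 4, holds.
  Oakham: 2 of 5 neighbours ≥ 1, panics.
Round 3 — checking thresholds:
  Glade: 3 of 4 neighbours ≥ 3, panics.
  Harrow: 3 of 5 neighbours < 4, holds.
  Perry: 2 of 4 neighbours ≥ 1, panics.
Round 4 — checking thresholds:
  Harrow: 4 of 5 neighbours ≥ 4, panics.
  Inley: 2 of 3 neighbours ≥ 1, panics.
Round 5 — no new panics; cascade stops.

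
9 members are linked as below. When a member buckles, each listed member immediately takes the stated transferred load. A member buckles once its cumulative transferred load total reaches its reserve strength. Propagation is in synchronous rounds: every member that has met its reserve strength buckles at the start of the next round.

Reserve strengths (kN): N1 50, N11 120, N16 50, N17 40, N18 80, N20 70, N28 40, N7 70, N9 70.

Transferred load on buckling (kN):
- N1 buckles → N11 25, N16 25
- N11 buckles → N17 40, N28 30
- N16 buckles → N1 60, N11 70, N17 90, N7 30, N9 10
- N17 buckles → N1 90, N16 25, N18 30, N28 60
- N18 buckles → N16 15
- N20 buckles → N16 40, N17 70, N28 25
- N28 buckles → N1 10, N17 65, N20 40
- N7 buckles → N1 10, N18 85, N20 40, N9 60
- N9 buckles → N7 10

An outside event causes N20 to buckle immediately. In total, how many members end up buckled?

Round 1 — N20 buckles (initial).
  N16: +40 → 40 < 50
  N17: +70 → 70 ≥ 40
  N28: +25 → 25 < 40
Round 2 — N17 buckles.
  N1: +90 → 90 ≥ 50
  N16: +25 → 65 ≥ 50
  N18: +30 → 30 < 80
  N28: +60 → 85 ≥ 40
Round 3 — N1, N16, N28 buckle.
  N11: +25+70 → 95 < 120
  N7: +30 → 30 < 70
  N9: +10 → 10 < 70
No further bucklings.

5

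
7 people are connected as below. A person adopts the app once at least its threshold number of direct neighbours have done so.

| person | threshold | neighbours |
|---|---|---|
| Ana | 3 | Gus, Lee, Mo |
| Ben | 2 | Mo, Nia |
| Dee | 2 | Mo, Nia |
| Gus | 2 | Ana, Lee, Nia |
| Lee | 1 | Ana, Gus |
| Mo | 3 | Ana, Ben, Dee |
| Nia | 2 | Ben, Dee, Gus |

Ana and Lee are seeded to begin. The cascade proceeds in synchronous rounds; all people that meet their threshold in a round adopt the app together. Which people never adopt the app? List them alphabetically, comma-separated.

Ben, Dee, Mo, Nia

Round 1 — Ana, Lee adopt the app (initial).
Round 2 — checking thresholds:
  Gus: 2 of 3 neighbours ≥ 2, adopts the app.
  Mo: 1 of 3 neighbours < 3, not yet.
Round 3 — no new adoptions; cascade stops.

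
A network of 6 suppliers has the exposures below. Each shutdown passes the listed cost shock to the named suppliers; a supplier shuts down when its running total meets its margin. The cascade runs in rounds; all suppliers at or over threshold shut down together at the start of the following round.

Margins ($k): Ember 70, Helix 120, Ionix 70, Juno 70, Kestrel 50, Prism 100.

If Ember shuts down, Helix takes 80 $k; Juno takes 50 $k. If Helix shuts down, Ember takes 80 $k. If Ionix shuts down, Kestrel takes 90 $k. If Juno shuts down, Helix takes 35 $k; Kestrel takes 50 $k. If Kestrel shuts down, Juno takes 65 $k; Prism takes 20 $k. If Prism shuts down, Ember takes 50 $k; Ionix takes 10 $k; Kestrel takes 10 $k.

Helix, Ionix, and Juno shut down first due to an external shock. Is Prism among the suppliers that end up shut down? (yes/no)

no

Round 1 — Helix, Ionix, Juno shut down (initial).
  Ember: +80 → 80 ≥ 70
  Kestrel: +90+50 → 140 ≥ 50
Round 2 — Ember, Kestrel shut down.
  Prism: +20 → 20 < 100
No further shutdowns.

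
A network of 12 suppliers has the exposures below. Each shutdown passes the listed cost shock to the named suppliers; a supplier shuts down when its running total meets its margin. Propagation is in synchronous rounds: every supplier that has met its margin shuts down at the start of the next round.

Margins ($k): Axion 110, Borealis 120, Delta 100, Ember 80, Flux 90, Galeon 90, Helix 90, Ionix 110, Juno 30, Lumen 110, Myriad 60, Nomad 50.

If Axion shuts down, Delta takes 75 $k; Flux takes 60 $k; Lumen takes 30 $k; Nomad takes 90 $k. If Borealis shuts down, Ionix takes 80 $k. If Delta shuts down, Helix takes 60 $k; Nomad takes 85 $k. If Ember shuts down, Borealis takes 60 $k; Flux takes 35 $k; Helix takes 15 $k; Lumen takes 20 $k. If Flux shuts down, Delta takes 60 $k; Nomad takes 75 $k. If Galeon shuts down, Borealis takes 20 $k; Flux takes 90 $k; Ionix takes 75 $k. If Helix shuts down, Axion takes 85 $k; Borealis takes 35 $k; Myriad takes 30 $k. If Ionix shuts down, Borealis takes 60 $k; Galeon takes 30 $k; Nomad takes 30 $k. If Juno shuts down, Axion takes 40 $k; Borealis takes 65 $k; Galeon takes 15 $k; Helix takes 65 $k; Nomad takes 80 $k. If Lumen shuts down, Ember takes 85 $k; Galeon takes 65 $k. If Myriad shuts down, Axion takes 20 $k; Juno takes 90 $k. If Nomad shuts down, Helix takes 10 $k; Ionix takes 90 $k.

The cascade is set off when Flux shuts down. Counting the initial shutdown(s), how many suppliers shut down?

Round 1 — Flux shuts down (initial).
  Delta: +60 → 60 < 100
  Nomad: +75 → 75 ≥ 50
Round 2 — Nomad shuts down.
  Helix: +10 → 10 < 90
  Ionix: +90 → 90 < 110
No further shutdowns.

2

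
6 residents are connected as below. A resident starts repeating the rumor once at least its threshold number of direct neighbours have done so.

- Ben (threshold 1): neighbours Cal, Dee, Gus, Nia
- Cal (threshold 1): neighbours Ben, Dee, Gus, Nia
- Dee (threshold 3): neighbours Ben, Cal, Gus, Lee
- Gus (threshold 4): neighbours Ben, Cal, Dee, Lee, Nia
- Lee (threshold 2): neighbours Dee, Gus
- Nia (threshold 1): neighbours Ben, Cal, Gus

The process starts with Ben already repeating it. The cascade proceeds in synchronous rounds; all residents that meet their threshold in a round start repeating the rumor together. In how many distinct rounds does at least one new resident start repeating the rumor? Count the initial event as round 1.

2

Round 1 — Ben starts repeating the rumor (initial).
Round 2 — checking thresholds:
  Cal: 1 of 4 neighbours ≥ 1, starts repeating the rumor.
  Dee: 1 of 4 neighbours < 3, not yet.
  Gus: 1 of 5 neighbours < 4, not yet.
  Nia: 1 of 3 neighbours ≥ 1, starts repeating the rumor.
Round 3 — no new spreads; cascade stops.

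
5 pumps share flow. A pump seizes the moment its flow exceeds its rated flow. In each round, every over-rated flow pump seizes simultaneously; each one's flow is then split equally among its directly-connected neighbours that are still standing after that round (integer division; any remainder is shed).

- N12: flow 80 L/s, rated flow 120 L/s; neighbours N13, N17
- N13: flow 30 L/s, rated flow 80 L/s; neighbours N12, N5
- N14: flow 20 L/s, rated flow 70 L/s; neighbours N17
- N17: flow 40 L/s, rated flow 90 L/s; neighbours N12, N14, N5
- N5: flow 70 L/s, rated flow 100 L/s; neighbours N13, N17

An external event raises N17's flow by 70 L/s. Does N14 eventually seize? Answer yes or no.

Round 1 — N17 at 110 > 90. N17 seizes.
  N17 sheds 110 L/s to N12, N14, N5: 36 each (2 lost).
    N12: 80+36 = 116 ≤ 120
    N14: 20+36 = 56 ≤ 70
    N5: 70+36 = 106 > 100
Round 2 — N5 seizes.
  N5 sheds 106 L/s to N13: 106 each.
    N13: 30+106 = 136 > 80
Round 3 — N13 seizes.
  N13 sheds 136 L/s to N12: 136 each.
    N12: 116+136 = 252 > 120
Round 4 — N12 seizes.
  N12 sheds 252 L/s: no online neighbours, lost.
No further seizures.

no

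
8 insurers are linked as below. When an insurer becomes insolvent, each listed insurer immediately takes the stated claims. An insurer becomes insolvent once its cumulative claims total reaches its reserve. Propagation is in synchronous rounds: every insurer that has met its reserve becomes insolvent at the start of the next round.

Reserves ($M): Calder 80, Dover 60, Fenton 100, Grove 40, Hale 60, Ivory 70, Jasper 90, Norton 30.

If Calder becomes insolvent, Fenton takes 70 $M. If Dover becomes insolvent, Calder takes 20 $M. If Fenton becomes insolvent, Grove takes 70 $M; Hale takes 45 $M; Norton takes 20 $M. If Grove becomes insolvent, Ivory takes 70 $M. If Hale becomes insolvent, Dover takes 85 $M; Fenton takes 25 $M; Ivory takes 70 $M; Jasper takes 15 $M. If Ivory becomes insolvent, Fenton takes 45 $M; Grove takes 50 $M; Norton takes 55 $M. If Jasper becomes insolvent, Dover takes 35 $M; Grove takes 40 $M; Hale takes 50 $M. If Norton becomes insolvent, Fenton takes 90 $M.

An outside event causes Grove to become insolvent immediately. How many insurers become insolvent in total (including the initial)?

Round 1 — Grove becomes insolvent (initial).
  Ivory: +70 → 70 ≥ 70
Round 2 — Ivory becomes insolvent.
  Fenton: +45 → 45 < 100
  Norton: +55 → 55 ≥ 30
Round 3 — Norton becomes insolvent.
  Fenton: +90 → 135 ≥ 100
Round 4 — Fenton becomes insolvent.
  Hale: +45 → 45 < 60
No further insolvencies.

4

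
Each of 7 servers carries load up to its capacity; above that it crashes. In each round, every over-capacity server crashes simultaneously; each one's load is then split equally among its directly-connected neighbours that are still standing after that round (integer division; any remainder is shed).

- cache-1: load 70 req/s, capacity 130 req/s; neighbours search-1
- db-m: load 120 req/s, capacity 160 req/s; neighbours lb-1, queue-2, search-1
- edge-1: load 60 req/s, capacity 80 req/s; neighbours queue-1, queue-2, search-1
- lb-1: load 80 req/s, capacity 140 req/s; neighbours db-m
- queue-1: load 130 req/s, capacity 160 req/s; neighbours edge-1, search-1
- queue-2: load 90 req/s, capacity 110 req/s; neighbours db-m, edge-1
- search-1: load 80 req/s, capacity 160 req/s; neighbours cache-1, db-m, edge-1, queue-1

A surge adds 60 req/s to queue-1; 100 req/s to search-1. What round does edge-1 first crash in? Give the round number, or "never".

2

Round 1 — queue-1 at 190 > 160; search-1 at 180 > 160. queue-1, search-1 crash.
  queue-1 sheds 190 req/s to edge-1: 190 each.
    edge-1: 60+190 = 250 > 80
  search-1 sheds 180 req/s to cache-1, db-m, edge-1: 60 each.
    cache-1: 70+60 = 130 ≤ 130
    db-m: 120+60 = 180 > 160
    edge-1: 250+60 = 310 > 80
Round 2 — db-m, edge-1 crash.
  db-m sheds 180 req/s to lb-1, queue-2: 90 each.
    lb-1: 80+90 = 170 > 140
    queue-2: 90+90 = 180 > 110
  edge-1 sheds 310 req/s to queue-2: 310 each.
    queue-2: 180+310 = 490 > 110
Round 3 — lb-1, queue-2 crash.
  lb-1 sheds 170 req/s: no online neighbours, lost.
  queue-2 sheds 490 req/s: no online neighbours, lost.
No further crashes.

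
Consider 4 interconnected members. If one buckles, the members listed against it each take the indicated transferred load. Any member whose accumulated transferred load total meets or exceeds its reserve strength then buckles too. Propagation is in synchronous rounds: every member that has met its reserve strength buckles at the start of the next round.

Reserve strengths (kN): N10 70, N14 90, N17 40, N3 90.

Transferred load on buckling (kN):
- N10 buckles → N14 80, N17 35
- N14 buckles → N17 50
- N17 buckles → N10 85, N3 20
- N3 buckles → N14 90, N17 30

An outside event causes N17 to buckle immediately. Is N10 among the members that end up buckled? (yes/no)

Round 1 — N17 buckles (initial).
  N10: +85 → 85 ≥ 70
  N3: +20 → 20 < 90
Round 2 — N10 buckles.
  N14: +80 → 80 < 90
No further bucklings.

yes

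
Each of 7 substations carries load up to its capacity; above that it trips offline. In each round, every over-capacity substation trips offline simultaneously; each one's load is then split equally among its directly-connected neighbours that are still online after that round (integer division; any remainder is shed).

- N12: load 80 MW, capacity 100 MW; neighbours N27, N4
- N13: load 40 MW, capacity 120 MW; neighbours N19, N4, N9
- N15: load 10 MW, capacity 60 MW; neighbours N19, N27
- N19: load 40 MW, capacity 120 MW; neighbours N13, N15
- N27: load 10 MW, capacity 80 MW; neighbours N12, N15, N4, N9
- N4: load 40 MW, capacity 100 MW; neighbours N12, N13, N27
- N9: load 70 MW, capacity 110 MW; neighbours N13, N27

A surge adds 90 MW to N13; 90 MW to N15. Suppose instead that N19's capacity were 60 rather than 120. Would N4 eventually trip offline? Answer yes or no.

With N19's capacity at 60:
Round 1 — N13 at 130 > 120; N15 at 100 > 60. N13, N15 trip offline.
  N13 sheds 130 MW to N19, N4, N9: 43 each (1 lost).
    N19: 40+43 = 83 > 60
    N4: 40+43 = 83 ≤ 100
    N9: 70+43 = 113 > 110
  N15 sheds 100 MW to N19, N27: 50 each.
    N19: 83+50 = 133 > 60
    N27: 10+50 = 60 ≤ 80
Round 2 — N19, N9 trip offline.
  N19 sheds 133 MW: no online neighbours, lost.
  N9 sheds 113 MW to N27: 113 each.
    N27: 60+113 = 173 > 80
Round 3 — N27 trips offline.
  N27 sheds 173 MW to N12, N4: 86 each (1 lost).
    N12: 80+86 = 166 > 100
    N4: 83+86 = 169 > 100
Round 4 — N12, N4 trip offline.
  N12 sheds 166 MW: no online neighbours, lost.
  N4 sheds 169 MW: no online neighbours, lost.
No further trips.

yes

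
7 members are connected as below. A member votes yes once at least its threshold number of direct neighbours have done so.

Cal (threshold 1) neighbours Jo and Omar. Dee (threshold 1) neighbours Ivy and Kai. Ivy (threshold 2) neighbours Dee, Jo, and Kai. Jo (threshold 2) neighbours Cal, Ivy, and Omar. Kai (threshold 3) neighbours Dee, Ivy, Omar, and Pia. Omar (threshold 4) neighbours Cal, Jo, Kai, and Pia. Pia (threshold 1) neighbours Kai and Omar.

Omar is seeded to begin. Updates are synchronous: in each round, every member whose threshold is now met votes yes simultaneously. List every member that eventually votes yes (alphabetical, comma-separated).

Cal, Jo, Omar, Pia

Round 1 — Omar votes yes (initial).
Round 2 — checking thresholds:
  Cal: 1 of 2 neighbours ≥ 1, votes yes.
  Jo: 1 of 3 neighbours < 2, holds.
  Kai: 1 of 4 neighbours < 3, holds.
  Pia: 1 of 2 neighbours ≥ 1, votes yes.
Round 3 — checking thresholds:
  Jo: 2 of 3 neighbours ≥ 2, votes yes.
  Kai: 2 of 4 neighbours < 3, holds.
Round 4 — no new yes votes; cascade stops.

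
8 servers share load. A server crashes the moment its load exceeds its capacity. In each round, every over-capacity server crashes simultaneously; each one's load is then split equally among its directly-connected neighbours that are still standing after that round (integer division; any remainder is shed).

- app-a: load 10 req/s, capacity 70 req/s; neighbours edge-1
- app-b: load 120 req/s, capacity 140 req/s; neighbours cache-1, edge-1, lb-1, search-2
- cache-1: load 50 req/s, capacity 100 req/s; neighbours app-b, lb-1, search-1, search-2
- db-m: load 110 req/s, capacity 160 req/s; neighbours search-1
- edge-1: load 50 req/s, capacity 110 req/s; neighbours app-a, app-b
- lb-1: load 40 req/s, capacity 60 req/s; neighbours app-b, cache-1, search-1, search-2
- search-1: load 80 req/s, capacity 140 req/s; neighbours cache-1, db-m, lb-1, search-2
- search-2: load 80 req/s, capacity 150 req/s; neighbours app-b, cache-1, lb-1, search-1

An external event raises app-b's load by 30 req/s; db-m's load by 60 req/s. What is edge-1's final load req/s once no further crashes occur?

87

Round 1 — app-b at 150 > 140; db-m at 170 > 160. app-b, db-m crash.
  app-b sheds 150 req/s to cache-1, edge-1, lb-1, search-2: 37 each (2 lost).
    cache-1: 50+37 = 87 ≤ 100
    edge-1: 50+37 = 87 ≤ 110
    lb-1: 40+37 = 77 > 60
    search-2: 80+37 = 117 ≤ 150
  db-m sheds 170 req/s to search-1: 170 each.
    search-1: 80+170 = 250 > 140
Round 2 — lb-1, search-1 crash.
  lb-1 sheds 77 req/s to cache-1, search-2: 38 each (1 lost).
    cache-1: 87+38 = 125 > 100
    search-2: 117+38 = 155 > 150
  search-1 sheds 250 req/s to cache-1, search-2: 125 each.
    cache-1: 125+125 = 250 > 100
    search-2: 155+125 = 280 > 150
Round 3 — cache-1, search-2 crash.
  cache-1 sheds 250 req/s: no online neighbours, lost.
  search-2 sheds 280 req/s: no online neighbours, lost.
No further crashes.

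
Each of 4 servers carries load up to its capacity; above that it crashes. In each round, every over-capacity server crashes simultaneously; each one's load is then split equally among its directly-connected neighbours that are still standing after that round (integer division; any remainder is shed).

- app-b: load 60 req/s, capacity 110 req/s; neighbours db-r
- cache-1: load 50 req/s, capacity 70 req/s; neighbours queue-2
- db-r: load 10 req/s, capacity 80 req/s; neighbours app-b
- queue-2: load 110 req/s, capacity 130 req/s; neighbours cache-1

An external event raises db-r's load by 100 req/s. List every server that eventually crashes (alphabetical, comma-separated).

Round 1 — db-r at 110 > 80. db-r crashes.
  db-r sheds 110 req/s to app-b: 110 each.
    app-b: 60+110 = 170 > 110
Round 2 — app-b crashes.
  app-b sheds 170 req/s: no online neighbours, lost.
No further crashes.

app-b, db-r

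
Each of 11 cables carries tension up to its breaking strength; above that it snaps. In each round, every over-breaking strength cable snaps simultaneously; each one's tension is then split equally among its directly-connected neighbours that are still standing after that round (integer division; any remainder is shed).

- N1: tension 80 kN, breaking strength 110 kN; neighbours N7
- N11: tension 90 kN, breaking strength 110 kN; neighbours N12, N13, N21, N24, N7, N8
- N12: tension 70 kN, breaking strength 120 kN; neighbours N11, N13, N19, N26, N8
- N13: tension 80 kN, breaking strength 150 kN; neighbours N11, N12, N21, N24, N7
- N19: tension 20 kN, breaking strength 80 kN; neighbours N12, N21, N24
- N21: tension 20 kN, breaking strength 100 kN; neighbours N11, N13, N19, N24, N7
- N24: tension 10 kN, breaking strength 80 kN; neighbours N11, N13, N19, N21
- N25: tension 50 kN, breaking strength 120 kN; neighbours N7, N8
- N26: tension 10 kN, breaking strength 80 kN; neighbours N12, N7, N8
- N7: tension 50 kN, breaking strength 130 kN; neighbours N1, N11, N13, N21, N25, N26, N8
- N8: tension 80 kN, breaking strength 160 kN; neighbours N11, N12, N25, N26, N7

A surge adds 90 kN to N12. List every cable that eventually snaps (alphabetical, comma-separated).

Round 1 — N12 at 160 > 120. N12 snaps.
  N12 sheds 160 kN to N11, N13, N19, N26, N8: 32 each.
    N11: 90+32 = 122 > 110
    N13: 80+32 = 112 ≤ 150
    N19: 20+32 = 52 ≤ 80
    N26: 10+32 = 42 ≤ 80
    N8: 80+32 = 112 ≤ 160
Round 2 — N11 snaps.
  N11 sheds 122 kN to N13, N21, N24, N7, N8: 24 each (2 lost).
    N13: 112+24 = 136 ≤ 150
    N21: 20+24 = 44 ≤ 100
    N24: 10+24 = 34 ≤ 80
    N7: 50+24 = 74 ≤ 130
    N8: 112+24 = 136 ≤ 160
No further breaks.

N11, N12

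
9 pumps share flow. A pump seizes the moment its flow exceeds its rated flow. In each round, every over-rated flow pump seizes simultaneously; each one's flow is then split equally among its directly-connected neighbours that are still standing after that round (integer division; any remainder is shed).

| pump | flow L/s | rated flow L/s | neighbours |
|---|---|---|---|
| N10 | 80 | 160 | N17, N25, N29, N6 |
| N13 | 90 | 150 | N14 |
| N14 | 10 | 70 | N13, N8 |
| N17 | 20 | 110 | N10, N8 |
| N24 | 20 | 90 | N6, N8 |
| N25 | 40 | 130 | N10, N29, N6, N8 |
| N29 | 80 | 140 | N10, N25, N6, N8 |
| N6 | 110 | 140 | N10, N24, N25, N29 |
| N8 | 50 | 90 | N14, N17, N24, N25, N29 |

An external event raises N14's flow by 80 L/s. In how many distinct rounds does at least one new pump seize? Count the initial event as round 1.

Round 1 — N14 at 90 > 70. N14 seizes.
  N14 sheds 90 L/s to N13, N8: 45 each.
    N13: 90+45 = 135 ≤ 150
    N8: 50+45 = 95 > 90
Round 2 — N8 seizes.
  N8 sheds 95 L/s to N17, N24, N25, N29: 23 each (3 lost).
    N17: 20+23 = 43 ≤ 110
    N24: 20+23 = 43 ≤ 90
    N25: 40+23 = 63 ≤ 130
    N29: 80+23 = 103 ≤ 140
No further seizures.

2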